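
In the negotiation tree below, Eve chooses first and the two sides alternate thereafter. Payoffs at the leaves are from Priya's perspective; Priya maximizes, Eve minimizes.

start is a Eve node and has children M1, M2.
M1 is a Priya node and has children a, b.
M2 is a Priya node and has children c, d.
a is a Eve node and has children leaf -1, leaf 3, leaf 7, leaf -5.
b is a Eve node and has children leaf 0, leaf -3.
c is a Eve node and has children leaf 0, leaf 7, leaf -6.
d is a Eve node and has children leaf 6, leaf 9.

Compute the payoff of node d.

d (Eve): min(6, 9) = 6

6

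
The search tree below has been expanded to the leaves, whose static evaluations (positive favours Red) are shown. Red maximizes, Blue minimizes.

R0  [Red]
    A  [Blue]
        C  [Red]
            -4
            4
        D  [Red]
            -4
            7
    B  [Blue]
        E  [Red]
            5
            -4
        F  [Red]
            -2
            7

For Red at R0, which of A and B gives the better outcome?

B

C (Red): max(-4, 4) = 4
D (Red): max(-4, 7) = 7
A (Blue): min(4, 7) = 4
E (Red): max(5, -4) = 5
F (Red): max(-2, 7) = 7
B (Blue): min(5, 7) = 5
Red prefers the higher value; A=4, B=5. B is better since 5 > 4.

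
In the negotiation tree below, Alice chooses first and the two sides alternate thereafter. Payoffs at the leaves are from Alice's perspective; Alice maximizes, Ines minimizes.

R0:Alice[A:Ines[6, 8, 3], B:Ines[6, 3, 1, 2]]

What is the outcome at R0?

A (Ines): min(6, 8, 3) = 3
B (Ines): min(6, 3, 1, 2) = 1
R0 (Alice): max(3, 1) = 3

3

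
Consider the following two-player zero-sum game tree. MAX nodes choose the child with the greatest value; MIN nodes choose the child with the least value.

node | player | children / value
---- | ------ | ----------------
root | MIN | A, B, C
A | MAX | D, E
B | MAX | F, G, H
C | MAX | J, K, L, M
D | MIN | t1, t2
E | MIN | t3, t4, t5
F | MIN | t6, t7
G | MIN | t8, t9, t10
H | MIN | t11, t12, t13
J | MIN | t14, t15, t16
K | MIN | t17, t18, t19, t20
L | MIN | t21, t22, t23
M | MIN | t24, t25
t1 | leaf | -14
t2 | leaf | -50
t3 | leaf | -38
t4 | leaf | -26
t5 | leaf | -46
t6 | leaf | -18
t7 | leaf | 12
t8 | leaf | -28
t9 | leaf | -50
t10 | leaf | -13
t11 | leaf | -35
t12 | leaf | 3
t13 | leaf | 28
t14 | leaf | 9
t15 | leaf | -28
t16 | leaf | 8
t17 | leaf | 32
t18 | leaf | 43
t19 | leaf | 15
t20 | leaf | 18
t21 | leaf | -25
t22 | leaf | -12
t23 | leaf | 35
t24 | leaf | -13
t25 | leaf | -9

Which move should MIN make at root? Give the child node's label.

A

D (MIN): min(-14, -50) = -50
E (MIN): min(-38, -26, -46) = -46
A (MAX): max(-50, -46) = -46
F (MIN): min(-18, 12) = -18
G (MIN): min(-28, -50, -13) = -50
H (MIN): min(-35, 3, 28) = -35
B (MAX): max(-18, -50, -35) = -18
J (MIN): min(9, -28, 8) = -28
K (MIN): min(32, 43, 15, 18) = 15
L (MIN): min(-25, -12, 35) = -25
M (MIN): min(-13, -9) = -13
C (MAX): max(-28, 15, -25, -13) = 15
root (MIN): min(-46, -18, 15) = -46
MIN at root wants the lowest of {A=-46, B=-18, C=15}, so chooses A.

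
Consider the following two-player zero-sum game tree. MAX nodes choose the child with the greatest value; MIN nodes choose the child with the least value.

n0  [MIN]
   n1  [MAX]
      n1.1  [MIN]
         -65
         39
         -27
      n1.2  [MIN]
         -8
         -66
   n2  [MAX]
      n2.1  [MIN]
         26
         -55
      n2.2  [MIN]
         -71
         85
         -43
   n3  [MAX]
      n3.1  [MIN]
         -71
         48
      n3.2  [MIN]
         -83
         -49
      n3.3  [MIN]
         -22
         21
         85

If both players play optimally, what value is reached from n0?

n1.1 (MIN): min(-65, 39, -27) = -65
n1.2 (MIN): min(-8, -66) = -66
n1 (MAX): max(-65, -66) = -65
n2.1 (MIN): min(26, -55) = -55
n2.2 (MIN): min(-71, 85, -43) = -71
n2 (MAX): max(-55, -71) = -55
n3.1 (MIN): min(-71, 48) = -71
n3.2 (MIN): min(-83, -49) = -83
n3.3 (MIN): min(-22, 21, 85) = -22
n3 (MAX): max(-71, -83, -22) = -22
n0 (MIN): min(-65, -55, -22) = -65

-65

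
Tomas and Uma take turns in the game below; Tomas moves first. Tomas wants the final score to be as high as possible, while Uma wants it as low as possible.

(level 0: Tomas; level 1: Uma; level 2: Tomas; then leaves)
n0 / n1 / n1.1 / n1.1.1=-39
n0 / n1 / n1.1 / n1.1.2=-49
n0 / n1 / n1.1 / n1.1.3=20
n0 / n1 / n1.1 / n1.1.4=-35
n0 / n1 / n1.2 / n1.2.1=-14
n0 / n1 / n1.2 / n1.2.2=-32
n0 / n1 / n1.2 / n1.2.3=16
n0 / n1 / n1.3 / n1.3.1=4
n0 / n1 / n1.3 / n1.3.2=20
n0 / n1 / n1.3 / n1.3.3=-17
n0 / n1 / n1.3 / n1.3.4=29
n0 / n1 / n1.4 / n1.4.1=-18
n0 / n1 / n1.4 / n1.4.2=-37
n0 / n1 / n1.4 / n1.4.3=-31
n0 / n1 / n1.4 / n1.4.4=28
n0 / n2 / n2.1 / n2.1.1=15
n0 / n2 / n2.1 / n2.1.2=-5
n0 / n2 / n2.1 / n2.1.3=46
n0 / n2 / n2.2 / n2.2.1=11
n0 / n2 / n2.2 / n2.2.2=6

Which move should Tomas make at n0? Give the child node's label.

n1

n1.1 (Tomas): max(-39, -49, 20, -35) = 20
n1.2 (Tomas): max(-14, -32, 16) = 16
n1.3 (Tomas): max(4, 20, -17, 29) = 29
n1.4 (Tomas): max(-18, -37, -31, 28) = 28
n1 (Uma): min(20, 16, 29, 28) = 16
n2.1 (Tomas): max(15, -5, 46) = 46
n2.2 (Tomas): max(11, 6) = 11
n2 (Uma): min(46, 11) = 11
n0 (Tomas): max(16, 11) = 16
Tomas at n0 wants the highest of {n1=16, n2=11}, so chooses n1.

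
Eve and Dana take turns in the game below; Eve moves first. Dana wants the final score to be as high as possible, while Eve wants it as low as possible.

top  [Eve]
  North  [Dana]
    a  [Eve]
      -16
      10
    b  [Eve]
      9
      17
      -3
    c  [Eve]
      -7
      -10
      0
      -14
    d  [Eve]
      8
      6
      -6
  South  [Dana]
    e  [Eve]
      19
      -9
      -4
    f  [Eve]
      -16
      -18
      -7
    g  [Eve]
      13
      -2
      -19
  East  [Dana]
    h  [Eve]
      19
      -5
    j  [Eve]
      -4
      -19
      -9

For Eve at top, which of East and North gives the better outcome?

East

h (Eve): min(19, -5) = -5
j (Eve): min(-4, -19, -9) = -19
East (Dana): max(-5, -19) = -5
a (Eve): min(-16, 10) = -16
b (Eve): min(9, 17, -3) = -3
c (Eve): min(-7, -10, 0, -14) = -14
d (Eve): min(8, 6, -6) = -6
North (Dana): max(-16, -3, -14, -6) = -3
Eve prefers the lower value; East=-5, North=-3. East is better since -5 < -3.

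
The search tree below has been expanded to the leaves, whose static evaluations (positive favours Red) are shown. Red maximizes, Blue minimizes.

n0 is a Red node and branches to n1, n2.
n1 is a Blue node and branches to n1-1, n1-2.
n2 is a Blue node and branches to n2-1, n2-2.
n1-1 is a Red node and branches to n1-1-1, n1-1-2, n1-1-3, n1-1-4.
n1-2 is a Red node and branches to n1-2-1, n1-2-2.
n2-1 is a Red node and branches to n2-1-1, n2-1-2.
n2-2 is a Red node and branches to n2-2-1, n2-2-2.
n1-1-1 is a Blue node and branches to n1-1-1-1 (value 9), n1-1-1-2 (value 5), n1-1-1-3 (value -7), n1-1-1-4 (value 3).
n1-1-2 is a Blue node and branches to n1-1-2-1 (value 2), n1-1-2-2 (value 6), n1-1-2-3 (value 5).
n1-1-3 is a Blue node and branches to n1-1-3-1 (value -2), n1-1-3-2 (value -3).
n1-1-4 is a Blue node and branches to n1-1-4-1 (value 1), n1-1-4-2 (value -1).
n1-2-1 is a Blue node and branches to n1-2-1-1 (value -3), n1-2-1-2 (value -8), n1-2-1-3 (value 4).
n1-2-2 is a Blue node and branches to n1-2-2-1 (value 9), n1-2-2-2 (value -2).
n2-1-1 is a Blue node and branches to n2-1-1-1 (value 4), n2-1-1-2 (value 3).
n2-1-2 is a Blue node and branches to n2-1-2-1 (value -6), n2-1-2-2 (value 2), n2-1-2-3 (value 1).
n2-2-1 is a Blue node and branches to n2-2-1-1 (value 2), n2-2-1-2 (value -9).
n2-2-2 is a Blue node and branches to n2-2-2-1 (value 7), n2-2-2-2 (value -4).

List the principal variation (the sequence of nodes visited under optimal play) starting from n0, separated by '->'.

n0 -> n1 -> n1-2 -> n1-2-2 -> n1-2-2-2

n1-1-1 (Blue): min(9, 5, -7, 3) = -7
n1-1-2 (Blue): min(2, 6, 5) = 2
n1-1-3 (Blue): min(-2, -3) = -3
n1-1-4 (Blue): min(1, -1) = -1
n1-1 (Red): max(-7, 2, -3, -1) = 2
n1-2-1 (Blue): min(-3, -8, 4) = -8
n1-2-2 (Blue): min(9, -2) = -2
n1-2 (Red): max(-8, -2) = -2
n1 (Blue): min(2, -2) = -2
n2-1-1 (Blue): min(4, 3) = 3
n2-1-2 (Blue): min(-6, 2, 1) = -6
n2-1 (Red): max(3, -6) = 3
n2-2-1 (Blue): min(2, -9) = -9
n2-2-2 (Blue): min(7, -4) = -4
n2-2 (Red): max(-9, -4) = -4
n2 (Blue): min(3, -4) = -4
n0 (Red): max(-2, -4) = -2
At n0, Red picks n1 (highest: -2).
At n1, Blue picks n1-2 (lowest: -2).
At n1-2, Red picks n1-2-2 (highest: -2).
At n1-2-2, Blue picks n1-2-2-2 (lowest: -2).
Terminal value -2.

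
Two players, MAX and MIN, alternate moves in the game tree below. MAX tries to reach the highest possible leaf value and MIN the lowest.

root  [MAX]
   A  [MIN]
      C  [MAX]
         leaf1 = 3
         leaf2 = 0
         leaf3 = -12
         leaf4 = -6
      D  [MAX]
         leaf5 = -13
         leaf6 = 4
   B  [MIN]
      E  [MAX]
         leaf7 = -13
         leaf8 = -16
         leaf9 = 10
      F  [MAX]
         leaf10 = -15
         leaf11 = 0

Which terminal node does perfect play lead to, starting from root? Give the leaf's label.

C (MAX): max(3, 0, -12, -6) = 3
D (MAX): max(-13, 4) = 4
A (MIN): min(3, 4) = 3
E (MAX): max(-13, -16, 10) = 10
F (MAX): max(-15, 0) = 0
B (MIN): min(10, 0) = 0
root (MAX): max(3, 0) = 3
At root, MAX picks A (highest: 3).
At A, MIN picks C (lowest: 3).
At C, MAX picks leaf1 (highest: 3).
Terminal value 3.

leaf1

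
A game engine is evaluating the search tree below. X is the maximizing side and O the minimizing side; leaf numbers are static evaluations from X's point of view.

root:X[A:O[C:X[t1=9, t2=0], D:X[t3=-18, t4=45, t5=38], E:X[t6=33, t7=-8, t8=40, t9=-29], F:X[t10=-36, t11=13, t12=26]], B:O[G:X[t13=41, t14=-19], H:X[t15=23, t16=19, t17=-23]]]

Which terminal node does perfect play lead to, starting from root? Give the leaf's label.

t15

C (X): max(9, 0) = 9
D (X): max(-18, 45, 38) = 45
E (X): max(33, -8, 40, -29) = 40
F (X): max(-36, 13, 26) = 26
A (O): min(9, 45, 40, 26) = 9
G (X): max(41, -19) = 41
H (X): max(23, 19, -23) = 23
B (O): min(41, 23) = 23
root (X): max(9, 23) = 23
At root, X picks B (highest: 23).
At B, O picks H (lowest: 23).
At H, X picks t15 (highest: 23).
Terminal value 23.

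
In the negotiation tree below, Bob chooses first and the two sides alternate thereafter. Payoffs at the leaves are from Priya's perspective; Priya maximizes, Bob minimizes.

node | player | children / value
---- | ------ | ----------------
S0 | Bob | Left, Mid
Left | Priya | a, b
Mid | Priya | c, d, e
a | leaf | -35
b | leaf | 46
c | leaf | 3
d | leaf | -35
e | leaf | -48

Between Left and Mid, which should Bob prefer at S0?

Left (Priya): max(-35, 46) = 46
Mid (Priya): max(3, -35, -48) = 3
Bob prefers the lower value; Left=46, Mid=3. Mid is better since 3 < 46.

Mid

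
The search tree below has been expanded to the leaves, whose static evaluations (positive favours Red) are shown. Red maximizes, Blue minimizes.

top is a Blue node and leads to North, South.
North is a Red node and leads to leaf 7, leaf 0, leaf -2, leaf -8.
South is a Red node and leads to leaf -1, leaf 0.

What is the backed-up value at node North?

North (Red): max(7, 0, -2, -8) = 7

7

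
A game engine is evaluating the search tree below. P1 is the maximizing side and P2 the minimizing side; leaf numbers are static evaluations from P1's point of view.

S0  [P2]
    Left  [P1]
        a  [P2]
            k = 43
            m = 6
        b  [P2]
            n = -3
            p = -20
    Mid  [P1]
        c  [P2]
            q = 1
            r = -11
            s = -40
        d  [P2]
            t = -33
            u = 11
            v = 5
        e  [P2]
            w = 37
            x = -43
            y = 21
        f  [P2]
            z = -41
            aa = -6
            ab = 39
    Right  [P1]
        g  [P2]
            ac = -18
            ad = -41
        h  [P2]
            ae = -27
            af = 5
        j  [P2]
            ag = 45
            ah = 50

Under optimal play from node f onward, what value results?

-41

f (P2): min(-41, -6, 39) = -41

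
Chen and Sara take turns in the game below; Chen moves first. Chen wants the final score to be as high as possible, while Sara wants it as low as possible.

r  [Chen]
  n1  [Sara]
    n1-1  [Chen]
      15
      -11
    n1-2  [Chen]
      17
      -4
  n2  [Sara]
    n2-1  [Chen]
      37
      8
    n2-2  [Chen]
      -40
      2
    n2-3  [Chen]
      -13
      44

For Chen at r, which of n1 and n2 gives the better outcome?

n1

n1-1 (Chen): max(15, -11) = 15
n1-2 (Chen): max(17, -4) = 17
n1 (Sara): min(15, 17) = 15
n2-1 (Chen): max(37, 8) = 37
n2-2 (Chen): max(-40, 2) = 2
n2-3 (Chen): max(-13, 44) = 44
n2 (Sara): min(37, 2, 44) = 2
Chen prefers the higher value; n1=15, n2=2. n1 is better since 15 > 2.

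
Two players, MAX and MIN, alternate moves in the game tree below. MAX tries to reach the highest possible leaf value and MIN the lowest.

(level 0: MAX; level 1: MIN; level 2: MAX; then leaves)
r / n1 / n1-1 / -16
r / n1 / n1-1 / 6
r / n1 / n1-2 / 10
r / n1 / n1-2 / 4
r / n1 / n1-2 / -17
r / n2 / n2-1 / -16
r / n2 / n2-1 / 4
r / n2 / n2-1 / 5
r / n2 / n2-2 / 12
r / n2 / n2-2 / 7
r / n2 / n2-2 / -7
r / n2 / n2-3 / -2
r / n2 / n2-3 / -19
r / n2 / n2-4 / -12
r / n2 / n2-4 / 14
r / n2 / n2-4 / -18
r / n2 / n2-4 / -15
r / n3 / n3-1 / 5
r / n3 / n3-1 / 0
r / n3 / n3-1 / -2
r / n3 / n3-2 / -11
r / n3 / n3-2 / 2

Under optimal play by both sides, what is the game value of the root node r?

6

n1-1 (MAX): max(-16, 6) = 6
n1-2 (MAX): max(10, 4, -17) = 10
n1 (MIN): min(6, 10) = 6
n2-1 (MAX): max(-16, 4, 5) = 5
n2-2 (MAX): max(12, 7, -7) = 12
n2-3 (MAX): max(-2, -19) = -2
n2-4 (MAX): max(-12, 14, -18, -15) = 14
n2 (MIN): min(5, 12, -2, 14) = -2
n3-1 (MAX): max(5, 0, -2) = 5
n3-2 (MAX): max(-11, 2) = 2
n3 (MIN): min(5, 2) = 2
r (MAX): max(6, -2, 2) = 6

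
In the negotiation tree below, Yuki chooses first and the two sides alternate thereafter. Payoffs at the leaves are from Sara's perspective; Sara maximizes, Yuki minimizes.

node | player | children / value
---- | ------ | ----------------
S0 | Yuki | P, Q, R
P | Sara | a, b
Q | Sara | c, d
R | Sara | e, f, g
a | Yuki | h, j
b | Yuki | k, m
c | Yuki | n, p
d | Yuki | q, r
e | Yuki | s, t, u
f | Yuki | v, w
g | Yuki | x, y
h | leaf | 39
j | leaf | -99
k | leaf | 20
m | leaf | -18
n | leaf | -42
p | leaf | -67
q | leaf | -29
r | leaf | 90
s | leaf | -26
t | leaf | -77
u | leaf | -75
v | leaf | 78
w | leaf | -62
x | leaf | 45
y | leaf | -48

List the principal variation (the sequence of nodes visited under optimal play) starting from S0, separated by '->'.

a (Yuki): min(39, -99) = -99
b (Yuki): min(20, -18) = -18
P (Sara): max(-99, -18) = -18
c (Yuki): min(-42, -67) = -67
d (Yuki): min(-29, 90) = -29
Q (Sara): max(-67, -29) = -29
e (Yuki): min(-26, -77, -75) = -77
f (Yuki): min(78, -62) = -62
g (Yuki): min(45, -48) = -48
R (Sara): max(-77, -62, -48) = -48
S0 (Yuki): min(-18, -29, -48) = -48
At S0, Yuki picks R (lowest: -48).
At R, Sara picks g (highest: -48).
At g, Yuki picks y (lowest: -48).
Terminal value -48.

S0 -> R -> g -> y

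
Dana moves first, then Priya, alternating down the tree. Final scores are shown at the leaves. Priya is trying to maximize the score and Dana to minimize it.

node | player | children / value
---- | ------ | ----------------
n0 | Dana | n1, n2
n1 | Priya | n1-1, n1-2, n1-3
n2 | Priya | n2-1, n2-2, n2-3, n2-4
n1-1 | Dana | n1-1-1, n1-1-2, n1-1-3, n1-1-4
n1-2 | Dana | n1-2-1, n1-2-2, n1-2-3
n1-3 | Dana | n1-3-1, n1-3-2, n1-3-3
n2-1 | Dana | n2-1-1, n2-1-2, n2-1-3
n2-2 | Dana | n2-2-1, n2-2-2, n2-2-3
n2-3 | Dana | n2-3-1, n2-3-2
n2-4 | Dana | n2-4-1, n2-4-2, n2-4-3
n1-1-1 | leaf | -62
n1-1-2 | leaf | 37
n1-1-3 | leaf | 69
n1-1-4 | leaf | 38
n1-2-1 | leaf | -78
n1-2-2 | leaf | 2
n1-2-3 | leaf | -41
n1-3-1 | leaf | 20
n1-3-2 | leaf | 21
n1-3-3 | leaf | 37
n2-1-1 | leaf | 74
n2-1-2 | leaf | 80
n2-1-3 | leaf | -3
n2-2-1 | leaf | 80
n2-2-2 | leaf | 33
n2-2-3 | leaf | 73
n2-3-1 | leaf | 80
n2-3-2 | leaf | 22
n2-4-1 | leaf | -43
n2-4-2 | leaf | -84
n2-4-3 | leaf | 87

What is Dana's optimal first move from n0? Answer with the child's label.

n1-1 (Dana): min(-62, 37, 69, 38) = -62
n1-2 (Dana): min(-78, 2, -41) = -78
n1-3 (Dana): min(20, 21, 37) = 20
n1 (Priya): max(-62, -78, 20) = 20
n2-1 (Dana): min(74, 80, -3) = -3
n2-2 (Dana): min(80, 33, 73) = 33
n2-3 (Dana): min(80, 22) = 22
n2-4 (Dana): min(-43, -84, 87) = -84
n2 (Priya): max(-3, 33, 22, -84) = 33
n0 (Dana): min(20, 33) = 20
Dana at n0 wants the lowest of {n1=20, n2=33}, so chooses n1.

n1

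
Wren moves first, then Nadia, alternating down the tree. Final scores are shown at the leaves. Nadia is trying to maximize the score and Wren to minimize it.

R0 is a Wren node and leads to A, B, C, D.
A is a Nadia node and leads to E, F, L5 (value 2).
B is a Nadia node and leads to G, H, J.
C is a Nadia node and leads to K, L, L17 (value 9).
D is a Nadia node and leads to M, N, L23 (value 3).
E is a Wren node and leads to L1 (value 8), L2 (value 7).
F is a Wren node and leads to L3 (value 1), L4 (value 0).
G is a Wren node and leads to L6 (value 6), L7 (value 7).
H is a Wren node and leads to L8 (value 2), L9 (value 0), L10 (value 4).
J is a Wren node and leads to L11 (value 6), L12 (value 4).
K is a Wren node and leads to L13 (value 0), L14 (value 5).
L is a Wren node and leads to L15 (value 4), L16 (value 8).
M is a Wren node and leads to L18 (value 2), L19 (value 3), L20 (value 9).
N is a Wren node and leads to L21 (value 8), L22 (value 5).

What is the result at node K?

K (Wren): min(0, 5) = 0

0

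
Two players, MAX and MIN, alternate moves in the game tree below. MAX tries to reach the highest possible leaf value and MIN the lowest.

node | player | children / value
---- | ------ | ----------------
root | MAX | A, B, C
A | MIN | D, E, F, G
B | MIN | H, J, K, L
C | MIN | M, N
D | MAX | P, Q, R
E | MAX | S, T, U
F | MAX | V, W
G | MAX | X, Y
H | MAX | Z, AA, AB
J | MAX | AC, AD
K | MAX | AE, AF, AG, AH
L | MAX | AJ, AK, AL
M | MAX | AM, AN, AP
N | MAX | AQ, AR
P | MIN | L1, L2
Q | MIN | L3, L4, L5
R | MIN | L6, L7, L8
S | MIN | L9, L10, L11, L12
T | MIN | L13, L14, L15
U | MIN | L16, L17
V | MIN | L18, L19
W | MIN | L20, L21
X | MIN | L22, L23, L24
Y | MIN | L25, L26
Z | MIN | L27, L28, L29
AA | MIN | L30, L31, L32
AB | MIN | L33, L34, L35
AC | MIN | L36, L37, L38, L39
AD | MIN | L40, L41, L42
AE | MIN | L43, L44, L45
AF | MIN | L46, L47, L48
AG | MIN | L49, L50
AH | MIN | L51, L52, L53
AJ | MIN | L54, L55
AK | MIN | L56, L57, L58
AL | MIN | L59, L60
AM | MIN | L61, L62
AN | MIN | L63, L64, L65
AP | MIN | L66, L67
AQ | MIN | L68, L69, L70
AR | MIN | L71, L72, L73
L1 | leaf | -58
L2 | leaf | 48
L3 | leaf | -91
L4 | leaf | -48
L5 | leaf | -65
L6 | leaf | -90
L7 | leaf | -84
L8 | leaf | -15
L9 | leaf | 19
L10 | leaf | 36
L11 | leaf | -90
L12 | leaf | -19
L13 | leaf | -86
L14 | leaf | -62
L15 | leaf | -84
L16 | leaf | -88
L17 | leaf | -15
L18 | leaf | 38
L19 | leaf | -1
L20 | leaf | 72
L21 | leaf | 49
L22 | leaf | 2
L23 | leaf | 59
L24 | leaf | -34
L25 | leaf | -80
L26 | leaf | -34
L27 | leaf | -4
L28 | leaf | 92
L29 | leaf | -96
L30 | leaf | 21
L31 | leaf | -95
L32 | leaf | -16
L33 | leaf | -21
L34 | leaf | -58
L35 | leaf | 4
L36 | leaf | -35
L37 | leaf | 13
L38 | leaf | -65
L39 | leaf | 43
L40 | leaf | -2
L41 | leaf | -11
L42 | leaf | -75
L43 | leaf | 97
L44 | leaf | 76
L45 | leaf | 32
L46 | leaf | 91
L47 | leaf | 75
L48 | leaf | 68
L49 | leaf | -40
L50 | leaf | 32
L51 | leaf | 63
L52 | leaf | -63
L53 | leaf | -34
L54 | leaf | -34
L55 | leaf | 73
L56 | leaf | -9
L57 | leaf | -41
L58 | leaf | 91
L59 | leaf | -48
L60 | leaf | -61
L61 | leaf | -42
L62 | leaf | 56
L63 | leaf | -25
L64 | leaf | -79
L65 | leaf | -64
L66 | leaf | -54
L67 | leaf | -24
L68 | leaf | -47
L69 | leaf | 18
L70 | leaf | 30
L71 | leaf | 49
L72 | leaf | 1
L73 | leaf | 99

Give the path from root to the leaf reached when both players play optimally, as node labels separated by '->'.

P (MIN): min(-58, 48) = -58
Q (MIN): min(-91, -48, -65) = -91
R (MIN): min(-90, -84, -15) = -90
D (MAX): max(-58, -91, -90) = -58
S (MIN): min(19, 36, -90, -19) = -90
T (MIN): min(-86, -62, -84) = -86
U (MIN): min(-88, -15) = -88
E (MAX): max(-90, -86, -88) = -86
V (MIN): min(38, -1) = -1
W (MIN): min(72, 49) = 49
F (MAX): max(-1, 49) = 49
X (MIN): min(2, 59, -34) = -34
Y (MIN): min(-80, -34) = -80
G (MAX): max(-34, -80) = -34
A (MIN): min(-58, -86, 49, -34) = -86
Z (MIN): min(-4, 92, -96) = -96
AA (MIN): min(21, -95, -16) = -95
AB (MIN): min(-21, -58, 4) = -58
H (MAX): max(-96, -95, -58) = -58
AC (MIN): min(-35, 13, -65, 43) = -65
AD (MIN): min(-2, -11, -75) = -75
J (MAX): max(-65, -75) = -65
AE (MIN): min(97, 76, 32) = 32
AF (MIN): min(91, 75, 68) = 68
AG (MIN): min(-40, 32) = -40
AH (MIN): min(63, -63, -34) = -63
K (MAX): max(32, 68, -40, -63) = 68
AJ (MIN): min(-34, 73) = -34
AK (MIN): min(-9, -41, 91) = -41
AL (MIN): min(-48, -61) = -61
L (MAX): max(-34, -41, -61) = -34
B (MIN): min(-58, -65, 68, -34) = -65
AM (MIN): min(-42, 56) = -42
AN (MIN): min(-25, -79, -64) = -79
AP (MIN): min(-54, -24) = -54
M (MAX): max(-42, -79, -54) = -42
AQ (MIN): min(-47, 18, 30) = -47
AR (MIN): min(49, 1, 99) = 1
N (MAX): max(-47, 1) = 1
C (MIN): min(-42, 1) = -42
root (MAX): max(-86, -65, -42) = -42
At root, MAX picks C (highest: -42).
At C, MIN picks M (lowest: -42).
At M, MAX picks AM (highest: -42).
At AM, MIN picks L61 (lowest: -42).
Terminal value -42.

root -> C -> M -> AM -> L61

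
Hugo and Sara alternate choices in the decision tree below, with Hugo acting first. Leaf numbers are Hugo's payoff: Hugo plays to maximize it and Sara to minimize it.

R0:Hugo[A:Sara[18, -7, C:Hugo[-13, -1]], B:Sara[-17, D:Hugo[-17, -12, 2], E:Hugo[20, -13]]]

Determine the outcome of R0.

-7

C (Hugo): max(-13, -1) = -1
A (Sara): min(18, -7, -1) = -7
D (Hugo): max(-17, -12, 2) = 2
E (Hugo): max(20, -13) = 20
B (Sara): min(-17, 2, 20) = -17
R0 (Hugo): max(-7, -17) = -7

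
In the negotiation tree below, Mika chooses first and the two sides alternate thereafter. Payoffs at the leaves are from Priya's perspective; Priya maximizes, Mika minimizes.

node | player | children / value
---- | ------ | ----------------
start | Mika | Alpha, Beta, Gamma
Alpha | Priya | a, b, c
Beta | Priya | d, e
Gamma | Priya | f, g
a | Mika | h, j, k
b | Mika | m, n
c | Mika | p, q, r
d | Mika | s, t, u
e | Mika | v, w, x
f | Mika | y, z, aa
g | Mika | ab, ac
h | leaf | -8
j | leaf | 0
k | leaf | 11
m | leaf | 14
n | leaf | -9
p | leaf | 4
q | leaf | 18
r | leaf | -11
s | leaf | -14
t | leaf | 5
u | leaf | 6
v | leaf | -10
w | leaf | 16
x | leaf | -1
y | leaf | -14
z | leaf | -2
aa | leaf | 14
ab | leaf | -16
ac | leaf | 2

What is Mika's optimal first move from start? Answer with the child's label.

Gamma

a (Mika): min(-8, 0, 11) = -8
b (Mika): min(14, -9) = -9
c (Mika): min(4, 18, -11) = -11
Alpha (Priya): max(-8, -9, -11) = -8
d (Mika): min(-14, 5, 6) = -14
e (Mika): min(-10, 16, -1) = -10
Beta (Priya): max(-14, -10) = -10
f (Mika): min(-14, -2, 14) = -14
g (Mika): min(-16, 2) = -16
Gamma (Priya): max(-14, -16) = -14
start (Mika): min(-8, -10, -14) = -14
Mika at start wants the lowest of {Alpha=-8, Beta=-10, Gamma=-14}, so chooses Gamma.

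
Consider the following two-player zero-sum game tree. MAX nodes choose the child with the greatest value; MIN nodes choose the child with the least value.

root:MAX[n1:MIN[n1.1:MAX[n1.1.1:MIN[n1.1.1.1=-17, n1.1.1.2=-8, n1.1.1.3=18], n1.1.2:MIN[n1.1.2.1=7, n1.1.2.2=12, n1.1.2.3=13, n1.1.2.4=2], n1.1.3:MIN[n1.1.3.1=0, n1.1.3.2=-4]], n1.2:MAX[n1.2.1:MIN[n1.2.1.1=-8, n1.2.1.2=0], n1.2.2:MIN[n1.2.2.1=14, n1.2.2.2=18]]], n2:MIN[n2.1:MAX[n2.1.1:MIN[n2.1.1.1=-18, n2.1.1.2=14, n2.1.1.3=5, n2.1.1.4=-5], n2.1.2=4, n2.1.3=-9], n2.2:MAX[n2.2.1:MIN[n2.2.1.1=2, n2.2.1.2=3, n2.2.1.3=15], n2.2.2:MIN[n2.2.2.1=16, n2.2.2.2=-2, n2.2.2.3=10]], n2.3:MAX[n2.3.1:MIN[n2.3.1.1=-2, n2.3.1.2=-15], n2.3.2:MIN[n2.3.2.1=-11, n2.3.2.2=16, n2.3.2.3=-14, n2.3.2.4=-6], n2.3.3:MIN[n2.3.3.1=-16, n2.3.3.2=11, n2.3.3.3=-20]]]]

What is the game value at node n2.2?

2

n2.2.1 (MIN): min(2, 3, 15) = 2
n2.2.2 (MIN): min(16, -2, 10) = -2
n2.2 (MAX): max(2, -2) = 2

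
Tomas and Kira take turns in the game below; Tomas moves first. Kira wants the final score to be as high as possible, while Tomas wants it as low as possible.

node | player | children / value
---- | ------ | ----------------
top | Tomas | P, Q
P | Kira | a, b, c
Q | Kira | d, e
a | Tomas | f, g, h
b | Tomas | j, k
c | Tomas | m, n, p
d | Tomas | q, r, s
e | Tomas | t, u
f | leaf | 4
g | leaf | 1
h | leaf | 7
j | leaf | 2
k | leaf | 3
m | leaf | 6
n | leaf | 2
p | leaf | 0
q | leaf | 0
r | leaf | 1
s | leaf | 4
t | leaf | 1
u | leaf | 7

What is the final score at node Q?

1

d (Tomas): min(0, 1, 4) = 0
e (Tomas): min(1, 7) = 1
Q (Kira): max(0, 1) = 1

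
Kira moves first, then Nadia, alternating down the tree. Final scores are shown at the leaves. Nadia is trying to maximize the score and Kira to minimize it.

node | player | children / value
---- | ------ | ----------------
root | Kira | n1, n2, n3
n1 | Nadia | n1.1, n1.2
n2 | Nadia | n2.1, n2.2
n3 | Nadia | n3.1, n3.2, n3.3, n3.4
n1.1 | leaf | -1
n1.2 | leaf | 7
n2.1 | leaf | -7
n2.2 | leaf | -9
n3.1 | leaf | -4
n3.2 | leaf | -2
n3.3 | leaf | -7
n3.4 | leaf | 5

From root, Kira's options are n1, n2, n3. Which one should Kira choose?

n2

n1 (Nadia): max(-1, 7) = 7
n2 (Nadia): max(-7, -9) = -7
n3 (Nadia): max(-4, -2, -7, 5) = 5
root (Kira): min(7, -7, 5) = -7
Kira at root wants the lowest of {n1=7, n2=-7, n3=5}, so chooses n2.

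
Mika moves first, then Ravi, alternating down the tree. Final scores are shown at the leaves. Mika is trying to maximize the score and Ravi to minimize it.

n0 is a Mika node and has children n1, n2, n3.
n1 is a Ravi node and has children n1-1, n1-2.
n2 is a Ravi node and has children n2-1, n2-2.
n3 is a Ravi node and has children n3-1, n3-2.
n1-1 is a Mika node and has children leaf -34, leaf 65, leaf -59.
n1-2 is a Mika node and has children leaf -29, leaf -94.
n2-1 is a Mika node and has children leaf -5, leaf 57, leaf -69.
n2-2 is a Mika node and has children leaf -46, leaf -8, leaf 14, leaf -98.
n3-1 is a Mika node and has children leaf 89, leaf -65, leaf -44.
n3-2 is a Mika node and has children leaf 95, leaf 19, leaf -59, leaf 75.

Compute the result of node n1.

-29

n1-1 (Mika): max(-34, 65, -59) = 65
n1-2 (Mika): max(-29, -94) = -29
n1 (Ravi): min(65, -29) = -29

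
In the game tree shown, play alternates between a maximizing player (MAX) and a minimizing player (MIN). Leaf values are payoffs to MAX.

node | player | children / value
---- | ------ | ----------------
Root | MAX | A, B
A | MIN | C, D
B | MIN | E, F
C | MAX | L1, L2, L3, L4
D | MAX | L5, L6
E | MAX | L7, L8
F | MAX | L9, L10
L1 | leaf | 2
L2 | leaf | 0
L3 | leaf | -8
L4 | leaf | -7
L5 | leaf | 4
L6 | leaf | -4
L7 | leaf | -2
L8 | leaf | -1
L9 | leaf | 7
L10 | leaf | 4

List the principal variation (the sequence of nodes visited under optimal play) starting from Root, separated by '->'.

C (MAX): max(2, 0, -8, -7) = 2
D (MAX): max(4, -4) = 4
A (MIN): min(2, 4) = 2
E (MAX): max(-2, -1) = -1
F (MAX): max(7, 4) = 7
B (MIN): min(-1, 7) = -1
Root (MAX): max(2, -1) = 2
At Root, MAX picks A (highest: 2).
At A, MIN picks C (lowest: 2).
At C, MAX picks L1 (highest: 2).
Terminal value 2.

Root -> A -> C -> L1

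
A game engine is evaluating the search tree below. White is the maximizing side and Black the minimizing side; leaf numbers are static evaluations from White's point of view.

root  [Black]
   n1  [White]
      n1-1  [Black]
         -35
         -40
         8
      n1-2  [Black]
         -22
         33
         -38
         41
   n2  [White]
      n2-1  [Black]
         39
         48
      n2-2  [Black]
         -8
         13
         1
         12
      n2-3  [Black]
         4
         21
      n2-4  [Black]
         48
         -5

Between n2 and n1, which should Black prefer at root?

n2-1 (Black): min(39, 48) = 39
n2-2 (Black): min(-8, 13, 1, 12) = -8
n2-3 (Black): min(4, 21) = 4
n2-4 (Black): min(48, -5) = -5
n2 (White): max(39, -8, 4, -5) = 39
n1-1 (Black): min(-35, -40, 8) = -40
n1-2 (Black): min(-22, 33, -38, 41) = -38
n1 (White): max(-40, -38) = -38
Black prefers the lower value; n2=39, n1=-38. n1 is better since -38 < 39.

n1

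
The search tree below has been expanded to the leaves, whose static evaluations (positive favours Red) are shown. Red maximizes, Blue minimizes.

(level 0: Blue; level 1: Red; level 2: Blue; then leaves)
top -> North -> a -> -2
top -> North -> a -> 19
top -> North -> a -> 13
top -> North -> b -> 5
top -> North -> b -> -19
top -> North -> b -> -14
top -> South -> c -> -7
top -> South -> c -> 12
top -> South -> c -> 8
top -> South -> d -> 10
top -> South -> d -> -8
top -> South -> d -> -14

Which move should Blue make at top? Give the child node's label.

a (Blue): min(-2, 19, 13) = -2
b (Blue): min(5, -19, -14) = -19
North (Red): max(-2, -19) = -2
c (Blue): min(-7, 12, 8) = -7
d (Blue): min(10, -8, -14) = -14
South (Red): max(-7, -14) = -7
top (Blue): min(-2, -7) = -7
Blue at top wants the lowest of {North=-2, South=-7}, so chooses South.

South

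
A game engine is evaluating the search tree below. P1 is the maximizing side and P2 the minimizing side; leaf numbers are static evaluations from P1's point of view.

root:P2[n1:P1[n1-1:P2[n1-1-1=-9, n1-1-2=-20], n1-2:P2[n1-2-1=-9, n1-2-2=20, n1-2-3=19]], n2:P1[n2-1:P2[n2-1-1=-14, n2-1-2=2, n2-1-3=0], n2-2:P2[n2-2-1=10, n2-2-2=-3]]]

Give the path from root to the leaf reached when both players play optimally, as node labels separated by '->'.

root -> n1 -> n1-2 -> n1-2-1

n1-1 (P2): min(-9, -20) = -20
n1-2 (P2): min(-9, 20, 19) = -9
n1 (P1): max(-20, -9) = -9
n2-1 (P2): min(-14, 2, 0) = -14
n2-2 (P2): min(10, -3) = -3
n2 (P1): max(-14, -3) = -3
root (P2): min(-9, -3) = -9
At root, P2 picks n1 (lowest: -9).
At n1, P1 picks n1-2 (highest: -9).
At n1-2, P2 picks n1-2-1 (lowest: -9).
Terminal value -9.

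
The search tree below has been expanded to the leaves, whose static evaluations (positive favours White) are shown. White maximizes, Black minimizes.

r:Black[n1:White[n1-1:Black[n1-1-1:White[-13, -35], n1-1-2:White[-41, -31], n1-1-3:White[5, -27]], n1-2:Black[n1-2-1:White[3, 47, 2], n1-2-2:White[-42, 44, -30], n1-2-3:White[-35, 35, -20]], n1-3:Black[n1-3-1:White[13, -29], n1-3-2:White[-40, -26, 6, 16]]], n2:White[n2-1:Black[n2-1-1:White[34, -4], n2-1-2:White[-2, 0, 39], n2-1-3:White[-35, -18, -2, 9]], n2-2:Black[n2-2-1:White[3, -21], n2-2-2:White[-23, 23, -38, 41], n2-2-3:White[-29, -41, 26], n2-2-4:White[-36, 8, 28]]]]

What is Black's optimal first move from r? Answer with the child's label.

n2

n1-1-1 (White): max(-13, -35) = -13
n1-1-2 (White): max(-41, -31) = -31
n1-1-3 (White): max(5, -27) = 5
n1-1 (Black): min(-13, -31, 5) = -31
n1-2-1 (White): max(3, 47, 2) = 47
n1-2-2 (White): max(-42, 44, -30) = 44
n1-2-3 (White): max(-35, 35, -20) = 35
n1-2 (Black): min(47, 44, 35) = 35
n1-3-1 (White): max(13, -29) = 13
n1-3-2 (White): max(-40, -26, 6, 16) = 16
n1-3 (Black): min(13, 16) = 13
n1 (White): max(-31, 35, 13) = 35
n2-1-1 (White): max(34, -4) = 34
n2-1-2 (White): max(-2, 0, 39) = 39
n2-1-3 (White): max(-35, -18, -2, 9) = 9
n2-1 (Black): min(34, 39, 9) = 9
n2-2-1 (White): max(3, -21) = 3
n2-2-2 (White): max(-23, 23, -38, 41) = 41
n2-2-3 (White): max(-29, -41, 26) = 26
n2-2-4 (White): max(-36, 8, 28) = 28
n2-2 (Black): min(3, 41, 26, 28) = 3
n2 (White): max(9, 3) = 9
r (Black): min(35, 9) = 9
Black at r wants the lowest of {n1=35, n2=9}, so chooses n2.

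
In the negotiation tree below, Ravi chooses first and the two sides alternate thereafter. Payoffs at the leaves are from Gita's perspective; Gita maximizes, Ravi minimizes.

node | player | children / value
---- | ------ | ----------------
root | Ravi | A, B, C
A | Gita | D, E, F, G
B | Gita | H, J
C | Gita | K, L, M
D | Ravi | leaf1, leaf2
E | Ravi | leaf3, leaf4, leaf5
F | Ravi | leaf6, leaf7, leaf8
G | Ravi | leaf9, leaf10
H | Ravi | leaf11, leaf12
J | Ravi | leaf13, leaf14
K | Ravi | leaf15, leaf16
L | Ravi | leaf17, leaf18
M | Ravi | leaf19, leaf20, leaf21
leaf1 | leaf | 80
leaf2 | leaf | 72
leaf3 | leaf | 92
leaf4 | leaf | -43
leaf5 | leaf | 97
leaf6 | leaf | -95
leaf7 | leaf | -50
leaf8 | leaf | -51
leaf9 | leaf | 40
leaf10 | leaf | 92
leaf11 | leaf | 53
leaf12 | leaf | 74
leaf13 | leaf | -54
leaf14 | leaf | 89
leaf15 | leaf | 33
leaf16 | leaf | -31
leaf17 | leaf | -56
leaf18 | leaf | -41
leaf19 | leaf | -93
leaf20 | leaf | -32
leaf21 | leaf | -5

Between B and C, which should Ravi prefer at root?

H (Ravi): min(53, 74) = 53
J (Ravi): min(-54, 89) = -54
B (Gita): max(53, -54) = 53
K (Ravi): min(33, -31) = -31
L (Ravi): min(-56, -41) = -56
M (Ravi): min(-93, -32, -5) = -93
C (Gita): max(-31, -56, -93) = -31
Ravi prefers the lower value; B=53, C=-31. C is better since -31 < 53.

C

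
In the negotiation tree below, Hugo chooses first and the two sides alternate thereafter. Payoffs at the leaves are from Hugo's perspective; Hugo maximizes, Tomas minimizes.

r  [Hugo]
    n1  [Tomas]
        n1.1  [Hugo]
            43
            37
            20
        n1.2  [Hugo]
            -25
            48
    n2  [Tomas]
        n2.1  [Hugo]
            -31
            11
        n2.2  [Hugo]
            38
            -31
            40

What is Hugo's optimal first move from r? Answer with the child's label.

n1

n1.1 (Hugo): max(43, 37, 20) = 43
n1.2 (Hugo): max(-25, 48) = 48
n1 (Tomas): min(43, 48) = 43
n2.1 (Hugo): max(-31, 11) = 11
n2.2 (Hugo): max(38, -31, 40) = 40
n2 (Tomas): min(11, 40) = 11
r (Hugo): max(43, 11) = 43
Hugo at r wants the highest of {n1=43, n2=11}, so chooses n1.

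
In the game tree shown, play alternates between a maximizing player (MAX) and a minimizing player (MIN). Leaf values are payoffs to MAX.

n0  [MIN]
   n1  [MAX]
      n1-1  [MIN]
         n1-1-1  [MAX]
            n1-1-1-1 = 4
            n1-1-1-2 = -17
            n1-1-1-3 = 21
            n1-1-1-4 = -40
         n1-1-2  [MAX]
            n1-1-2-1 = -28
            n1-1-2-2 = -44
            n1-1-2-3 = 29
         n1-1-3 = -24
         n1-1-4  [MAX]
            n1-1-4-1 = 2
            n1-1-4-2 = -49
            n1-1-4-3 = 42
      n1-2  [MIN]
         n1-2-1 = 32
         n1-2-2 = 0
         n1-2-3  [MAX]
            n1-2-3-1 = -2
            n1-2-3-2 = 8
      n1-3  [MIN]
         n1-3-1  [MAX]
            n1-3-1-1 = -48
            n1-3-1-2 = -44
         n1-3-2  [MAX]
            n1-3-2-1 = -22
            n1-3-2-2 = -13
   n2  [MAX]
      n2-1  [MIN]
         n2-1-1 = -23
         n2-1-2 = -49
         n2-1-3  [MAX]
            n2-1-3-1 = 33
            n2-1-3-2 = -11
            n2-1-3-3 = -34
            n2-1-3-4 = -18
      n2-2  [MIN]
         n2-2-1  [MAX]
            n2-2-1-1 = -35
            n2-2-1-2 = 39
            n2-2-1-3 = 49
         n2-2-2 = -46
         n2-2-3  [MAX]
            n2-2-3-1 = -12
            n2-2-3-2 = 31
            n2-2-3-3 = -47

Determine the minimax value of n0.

n1-1-1 (MAX): max(4, -17, 21, -40) = 21
n1-1-2 (MAX): max(-28, -44, 29) = 29
n1-1-4 (MAX): max(2, -49, 42) = 42
n1-1 (MIN): min(21, 29, -24, 42) = -24
n1-2-3 (MAX): max(-2, 8) = 8
n1-2 (MIN): min(32, 0, 8) = 0
n1-3-1 (MAX): max(-48, -44) = -44
n1-3-2 (MAX): max(-22, -13) = -13
n1-3 (MIN): min(-44, -13) = -44
n1 (MAX): max(-24, 0, -44) = 0
n2-1-3 (MAX): max(33, -11, -34, -18) = 33
n2-1 (MIN): min(-23, -49, 33) = -49
n2-2-1 (MAX): max(-35, 39, 49) = 49
n2-2-3 (MAX): max(-12, 31, -47) = 31
n2-2 (MIN): min(49, -46, 31) = -46
n2 (MAX): max(-49, -46) = -46
n0 (MIN): min(0, -46) = -46

-46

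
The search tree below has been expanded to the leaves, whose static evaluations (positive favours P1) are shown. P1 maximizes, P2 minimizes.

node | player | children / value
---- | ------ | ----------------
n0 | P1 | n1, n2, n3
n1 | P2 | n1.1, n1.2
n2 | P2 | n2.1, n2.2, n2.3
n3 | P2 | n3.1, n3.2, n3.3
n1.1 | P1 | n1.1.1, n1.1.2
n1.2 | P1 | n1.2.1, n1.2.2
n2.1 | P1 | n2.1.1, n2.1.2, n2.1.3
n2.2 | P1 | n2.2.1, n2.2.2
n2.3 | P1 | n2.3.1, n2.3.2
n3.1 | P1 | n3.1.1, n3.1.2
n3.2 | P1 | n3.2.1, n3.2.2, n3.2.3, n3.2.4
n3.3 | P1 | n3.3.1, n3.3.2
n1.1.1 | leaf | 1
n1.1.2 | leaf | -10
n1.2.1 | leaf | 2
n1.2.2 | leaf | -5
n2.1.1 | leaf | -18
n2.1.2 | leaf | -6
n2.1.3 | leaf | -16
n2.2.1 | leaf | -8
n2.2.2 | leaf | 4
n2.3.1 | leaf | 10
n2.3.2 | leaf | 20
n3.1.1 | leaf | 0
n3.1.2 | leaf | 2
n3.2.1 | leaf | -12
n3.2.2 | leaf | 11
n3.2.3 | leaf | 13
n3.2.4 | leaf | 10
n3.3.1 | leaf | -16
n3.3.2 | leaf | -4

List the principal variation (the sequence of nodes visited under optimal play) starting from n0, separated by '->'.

n0 -> n1 -> n1.1 -> n1.1.1

n1.1 (P1): max(1, -10) = 1
n1.2 (P1): max(2, -5) = 2
n1 (P2): min(1, 2) = 1
n2.1 (P1): max(-18, -6, -16) = -6
n2.2 (P1): max(-8, 4) = 4
n2.3 (P1): max(10, 20) = 20
n2 (P2): min(-6, 4, 20) = -6
n3.1 (P1): max(0, 2) = 2
n3.2 (P1): max(-12, 11, 13, 10) = 13
n3.3 (P1): max(-16, -4) = -4
n3 (P2): min(2, 13, -4) = -4
n0 (P1): max(1, -6, -4) = 1
At n0, P1 picks n1 (highest: 1).
At n1, P2 picks n1.1 (lowest: 1).
At n1.1, P1 picks n1.1.1 (highest: 1).
Terminal value 1.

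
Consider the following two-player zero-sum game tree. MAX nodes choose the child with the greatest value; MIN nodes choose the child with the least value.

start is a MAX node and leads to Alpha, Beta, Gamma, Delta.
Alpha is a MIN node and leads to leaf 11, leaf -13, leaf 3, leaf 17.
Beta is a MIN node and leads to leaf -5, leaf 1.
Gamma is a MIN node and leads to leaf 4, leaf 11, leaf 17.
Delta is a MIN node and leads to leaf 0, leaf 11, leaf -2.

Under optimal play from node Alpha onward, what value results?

Alpha (MIN): min(11, -13, 3, 17) = -13

-13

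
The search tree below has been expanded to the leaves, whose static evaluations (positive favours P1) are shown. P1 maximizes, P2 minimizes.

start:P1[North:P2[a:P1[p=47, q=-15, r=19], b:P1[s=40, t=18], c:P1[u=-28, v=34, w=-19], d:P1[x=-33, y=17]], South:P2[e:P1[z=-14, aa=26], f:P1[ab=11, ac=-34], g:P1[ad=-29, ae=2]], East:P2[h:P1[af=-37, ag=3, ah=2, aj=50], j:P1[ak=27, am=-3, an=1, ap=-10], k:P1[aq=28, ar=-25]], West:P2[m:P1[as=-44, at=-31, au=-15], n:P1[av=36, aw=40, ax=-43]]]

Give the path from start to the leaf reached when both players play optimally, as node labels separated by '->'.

a (P1): max(47, -15, 19) = 47
b (P1): max(40, 18) = 40
c (P1): max(-28, 34, -19) = 34
d (P1): max(-33, 17) = 17
North (P2): min(47, 40, 34, 17) = 17
e (P1): max(-14, 26) = 26
f (P1): max(11, -34) = 11
g (P1): max(-29, 2) = 2
South (P2): min(26, 11, 2) = 2
h (P1): max(-37, 3, 2, 50) = 50
j (P1): max(27, -3, 1, -10) = 27
k (P1): max(28, -25) = 28
East (P2): min(50, 27, 28) = 27
m (P1): max(-44, -31, -15) = -15
n (P1): max(36, 40, -43) = 40
West (P2): min(-15, 40) = -15
start (P1): max(17, 2, 27, -15) = 27
At start, P1 picks East (highest: 27).
At East, P2 picks j (lowest: 27).
At j, P1 picks ak (highest: 27).
Terminal value 27.

start -> East -> j -> ak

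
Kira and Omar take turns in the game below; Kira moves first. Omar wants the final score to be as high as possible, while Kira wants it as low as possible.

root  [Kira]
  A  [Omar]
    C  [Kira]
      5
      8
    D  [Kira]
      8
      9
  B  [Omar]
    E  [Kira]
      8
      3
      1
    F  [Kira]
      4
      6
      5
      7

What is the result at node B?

4

E (Kira): min(8, 3, 1) = 1
F (Kira): min(4, 6, 5, 7) = 4
B (Omar): max(1, 4) = 4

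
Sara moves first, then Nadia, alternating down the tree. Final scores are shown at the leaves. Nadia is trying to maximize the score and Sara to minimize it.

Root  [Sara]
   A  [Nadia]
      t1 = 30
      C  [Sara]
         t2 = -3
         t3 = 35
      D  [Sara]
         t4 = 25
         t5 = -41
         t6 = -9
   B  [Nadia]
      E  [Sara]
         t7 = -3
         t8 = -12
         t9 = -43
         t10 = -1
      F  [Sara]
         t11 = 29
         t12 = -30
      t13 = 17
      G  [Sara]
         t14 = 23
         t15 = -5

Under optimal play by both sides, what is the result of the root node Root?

17

C (Sara): min(-3, 35) = -3
D (Sara): min(25, -41, -9) = -41
A (Nadia): max(30, -3, -41) = 30
E (Sara): min(-3, -12, -43, -1) = -43
F (Sara): min(29, -30) = -30
G (Sara): min(23, -5) = -5
B (Nadia): max(-43, -30, 17, -5) = 17
Root (Sara): min(30, 17) = 17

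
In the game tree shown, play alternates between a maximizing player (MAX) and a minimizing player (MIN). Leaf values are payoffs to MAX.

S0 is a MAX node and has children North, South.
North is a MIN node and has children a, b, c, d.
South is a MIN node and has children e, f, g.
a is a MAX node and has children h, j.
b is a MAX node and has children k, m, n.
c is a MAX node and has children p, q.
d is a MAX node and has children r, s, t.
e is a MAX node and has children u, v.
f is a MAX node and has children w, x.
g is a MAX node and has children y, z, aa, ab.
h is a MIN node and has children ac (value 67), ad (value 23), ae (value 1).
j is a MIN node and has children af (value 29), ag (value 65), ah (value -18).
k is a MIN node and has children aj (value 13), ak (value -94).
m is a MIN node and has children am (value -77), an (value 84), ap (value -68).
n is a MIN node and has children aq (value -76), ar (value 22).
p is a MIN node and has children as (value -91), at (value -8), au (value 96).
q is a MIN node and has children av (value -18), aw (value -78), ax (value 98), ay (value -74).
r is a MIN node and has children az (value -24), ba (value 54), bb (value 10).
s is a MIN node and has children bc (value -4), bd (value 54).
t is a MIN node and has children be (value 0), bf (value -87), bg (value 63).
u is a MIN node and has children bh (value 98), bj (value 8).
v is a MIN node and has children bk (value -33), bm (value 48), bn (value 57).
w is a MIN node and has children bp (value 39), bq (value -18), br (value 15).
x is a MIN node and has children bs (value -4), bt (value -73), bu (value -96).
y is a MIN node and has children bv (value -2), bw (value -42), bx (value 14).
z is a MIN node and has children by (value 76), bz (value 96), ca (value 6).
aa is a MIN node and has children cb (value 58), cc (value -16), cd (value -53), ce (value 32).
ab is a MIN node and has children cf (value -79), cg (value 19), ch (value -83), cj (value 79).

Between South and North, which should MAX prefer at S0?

u (MIN): min(98, 8) = 8
v (MIN): min(-33, 48, 57) = -33
e (MAX): max(8, -33) = 8
w (MIN): min(39, -18, 15) = -18
x (MIN): min(-4, -73, -96) = -96
f (MAX): max(-18, -96) = -18
y (MIN): min(-2, -42, 14) = -42
z (MIN): min(76, 96, 6) = 6
aa (MIN): min(58, -16, -53, 32) = -53
ab (MIN): min(-79, 19, -83, 79) = -83
g (MAX): max(-42, 6, -53, -83) = 6
South (MIN): min(8, -18, 6) = -18
h (MIN): min(67, 23, 1) = 1
j (MIN): min(29, 65, -18) = -18
a (MAX): max(1, -18) = 1
k (MIN): min(13, -94) = -94
m (MIN): min(-77, 84, -68) = -77
n (MIN): min(-76, 22) = -76
b (MAX): max(-94, -77, -76) = -76
p (MIN): min(-91, -8, 96) = -91
q (MIN): min(-18, -78, 98, -74) = -78
c (MAX): max(-91, -78) = -78
r (MIN): min(-24, 54, 10) = -24
s (MIN): min(-4, 54) = -4
t (MIN): min(0, -87, 63) = -87
d (MAX): max(-24, -4, -87) = -4
North (MIN): min(1, -76, -78, -4) = -78
MAX prefers the higher value; South=-18, North=-78. South is better since -18 > -78.

South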